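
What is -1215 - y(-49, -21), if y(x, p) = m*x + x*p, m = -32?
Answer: -3812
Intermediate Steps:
y(x, p) = -32*x + p*x (y(x, p) = -32*x + x*p = -32*x + p*x)
-1215 - y(-49, -21) = -1215 - (-49)*(-32 - 21) = -1215 - (-49)*(-53) = -1215 - 1*2597 = -1215 - 2597 = -3812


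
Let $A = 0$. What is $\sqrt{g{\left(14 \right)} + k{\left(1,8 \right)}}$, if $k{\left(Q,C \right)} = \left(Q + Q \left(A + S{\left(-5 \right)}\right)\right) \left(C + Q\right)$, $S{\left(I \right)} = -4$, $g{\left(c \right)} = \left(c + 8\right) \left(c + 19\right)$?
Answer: $\sqrt{699} \approx 26.439$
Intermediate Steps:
$g{\left(c \right)} = \left(8 + c\right) \left(19 + c\right)$
$k{\left(Q,C \right)} = - 3 Q \left(C + Q\right)$ ($k{\left(Q,C \right)} = \left(Q + Q \left(0 - 4\right)\right) \left(C + Q\right) = \left(Q + Q \left(-4\right)\right) \left(C + Q\right) = \left(Q - 4 Q\right) \left(C + Q\right) = - 3 Q \left(C + Q\right)$)
$\sqrt{g{\left(14 \right)} + k{\left(1,8 \right)}} = \sqrt{\left(152 + 14^{2} + 27 \cdot 14\right) + 3 \cdot 1 \left(\left(-1\right) 8 - 1\right)} = \sqrt{\left(152 + 196 + 378\right) + 3 \cdot 1 \left(-8 - 1\right)} = \sqrt{726 + 3 \cdot 1 \left(-9\right)} = \sqrt{726 - 27} = \sqrt{699}$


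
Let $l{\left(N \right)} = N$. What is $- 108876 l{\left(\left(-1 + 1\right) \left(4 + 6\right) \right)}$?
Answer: $0$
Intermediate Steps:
$- 108876 l{\left(\left(-1 + 1\right) \left(4 + 6\right) \right)} = - 108876 \left(-1 + 1\right) \left(4 + 6\right) = - 108876 \cdot 0 \cdot 10 = \left(-108876\right) 0 = 0$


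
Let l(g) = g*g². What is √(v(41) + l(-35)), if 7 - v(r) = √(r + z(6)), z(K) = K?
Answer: √(-42868 - √47) ≈ 207.06*I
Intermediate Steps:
l(g) = g³
v(r) = 7 - √(6 + r) (v(r) = 7 - √(r + 6) = 7 - √(6 + r))
√(v(41) + l(-35)) = √((7 - √(6 + 41)) + (-35)³) = √((7 - √47) - 42875) = √(-42868 - √47)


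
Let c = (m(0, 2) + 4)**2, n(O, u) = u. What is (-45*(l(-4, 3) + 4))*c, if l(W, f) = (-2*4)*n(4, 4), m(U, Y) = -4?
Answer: 0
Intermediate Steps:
l(W, f) = -32 (l(W, f) = -2*4*4 = -8*4 = -32)
c = 0 (c = (-4 + 4)**2 = 0**2 = 0)
(-45*(l(-4, 3) + 4))*c = -45*(-32 + 4)*0 = -45*(-28)*0 = -15*(-84)*0 = 1260*0 = 0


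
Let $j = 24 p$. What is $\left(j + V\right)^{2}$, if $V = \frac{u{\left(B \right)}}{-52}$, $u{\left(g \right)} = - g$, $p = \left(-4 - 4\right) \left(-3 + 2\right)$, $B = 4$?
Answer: $\frac{6235009}{169} \approx 36894.0$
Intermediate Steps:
$p = 8$ ($p = \left(-8\right) \left(-1\right) = 8$)
$V = \frac{1}{13}$ ($V = \frac{\left(-1\right) 4}{-52} = \left(-4\right) \left(- \frac{1}{52}\right) = \frac{1}{13} \approx 0.076923$)
$j = 192$ ($j = 24 \cdot 8 = 192$)
$\left(j + V\right)^{2} = \left(192 + \frac{1}{13}\right)^{2} = \left(\frac{2497}{13}\right)^{2} = \frac{6235009}{169}$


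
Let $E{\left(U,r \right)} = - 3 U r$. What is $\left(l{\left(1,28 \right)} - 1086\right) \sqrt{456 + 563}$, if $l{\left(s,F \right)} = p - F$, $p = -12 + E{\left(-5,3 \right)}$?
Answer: $- 1081 \sqrt{1019} \approx -34507.0$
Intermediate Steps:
$E{\left(U,r \right)} = - 3 U r$
$p = 33$ ($p = -12 - \left(-15\right) 3 = -12 + 45 = 33$)
$l{\left(s,F \right)} = 33 - F$
$\left(l{\left(1,28 \right)} - 1086\right) \sqrt{456 + 563} = \left(\left(33 - 28\right) - 1086\right) \sqrt{456 + 563} = \left(\left(33 - 28\right) - 1086\right) \sqrt{1019} = \left(5 - 1086\right) \sqrt{1019} = - 1081 \sqrt{1019}$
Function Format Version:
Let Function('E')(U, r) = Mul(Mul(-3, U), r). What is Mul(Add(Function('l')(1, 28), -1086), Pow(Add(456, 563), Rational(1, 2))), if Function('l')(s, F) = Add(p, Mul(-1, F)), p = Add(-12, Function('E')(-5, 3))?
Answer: Mul(-1081, Pow(1019, Rational(1, 2))) ≈ -34507.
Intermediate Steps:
Function('E')(U, r) = Mul(-3, U, r)
p = 33 (p = Add(-12, Mul(-3, -5, 3)) = Add(-12, 45) = 33)
Function('l')(s, F) = Add(33, Mul(-1, F))
Mul(Add(Function('l')(1, 28), -1086), Pow(Add(456, 563), Rational(1, 2))) = Mul(Add(Add(33, Mul(-1, 28)), -1086), Pow(Add(456, 563), Rational(1, 2))) = Mul(Add(Add(33, -28), -1086), Pow(1019, Rational(1, 2))) = Mul(Add(5, -1086), Pow(1019, Rational(1, 2))) = Mul(-1081, Pow(1019, Rational(1, 2)))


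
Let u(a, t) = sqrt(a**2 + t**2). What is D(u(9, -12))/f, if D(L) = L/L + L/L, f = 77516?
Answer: 1/38758 ≈ 2.5801e-5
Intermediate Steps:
D(L) = 2 (D(L) = 1 + 1 = 2)
D(u(9, -12))/f = 2/77516 = 2*(1/77516) = 1/38758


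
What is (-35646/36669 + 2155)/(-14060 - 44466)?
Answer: -26328683/715363298 ≈ -0.036805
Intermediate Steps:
(-35646/36669 + 2155)/(-14060 - 44466) = (-35646*1/36669 + 2155)/(-58526) = (-11882/12223 + 2155)*(-1/58526) = (26328683/12223)*(-1/58526) = -26328683/715363298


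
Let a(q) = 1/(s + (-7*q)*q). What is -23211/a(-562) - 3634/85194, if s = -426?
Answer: 2186387868170161/42597 ≈ 5.1327e+10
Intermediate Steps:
a(q) = 1/(-426 - 7*q²) (a(q) = 1/(-426 + (-7*q)*q) = 1/(-426 - 7*q²))
-23211/a(-562) - 3634/85194 = -23211/((-1/(426 + 7*(-562)²))) - 3634/85194 = -23211/((-1/(426 + 7*315844))) - 3634*1/85194 = -23211/((-1/(426 + 2210908))) - 1817/42597 = -23211/((-1/2211334)) - 1817/42597 = -23211/((-1*1/2211334)) - 1817/42597 = -23211/(-1/2211334) - 1817/42597 = -23211*(-2211334) - 1817/42597 = 51327273474 - 1817/42597 = 2186387868170161/42597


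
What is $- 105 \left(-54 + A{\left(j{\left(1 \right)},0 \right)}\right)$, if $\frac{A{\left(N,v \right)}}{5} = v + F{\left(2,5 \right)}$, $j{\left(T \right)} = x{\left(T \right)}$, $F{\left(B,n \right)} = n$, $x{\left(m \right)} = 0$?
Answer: $3045$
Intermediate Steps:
$j{\left(T \right)} = 0$
$A{\left(N,v \right)} = 25 + 5 v$ ($A{\left(N,v \right)} = 5 \left(v + 5\right) = 5 \left(5 + v\right) = 25 + 5 v$)
$- 105 \left(-54 + A{\left(j{\left(1 \right)},0 \right)}\right) = - 105 \left(-54 + \left(25 + 5 \cdot 0\right)\right) = - 105 \left(-54 + \left(25 + 0\right)\right) = - 105 \left(-54 + 25\right) = \left(-105\right) \left(-29\right) = 3045$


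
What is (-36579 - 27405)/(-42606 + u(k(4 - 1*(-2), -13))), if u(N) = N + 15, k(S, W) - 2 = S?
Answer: 63984/42583 ≈ 1.5026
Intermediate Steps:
k(S, W) = 2 + S
u(N) = 15 + N
(-36579 - 27405)/(-42606 + u(k(4 - 1*(-2), -13))) = (-36579 - 27405)/(-42606 + (15 + (2 + (4 - 1*(-2))))) = -63984/(-42606 + (15 + (2 + (4 + 2)))) = -63984/(-42606 + (15 + (2 + 6))) = -63984/(-42606 + (15 + 8)) = -63984/(-42606 + 23) = -63984/(-42583) = -63984*(-1/42583) = 63984/42583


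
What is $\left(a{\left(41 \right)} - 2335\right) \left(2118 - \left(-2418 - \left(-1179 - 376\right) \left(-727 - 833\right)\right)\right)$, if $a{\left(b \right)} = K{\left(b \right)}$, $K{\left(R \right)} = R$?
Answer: $-5575190784$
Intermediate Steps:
$a{\left(b \right)} = b$
$\left(a{\left(41 \right)} - 2335\right) \left(2118 - \left(-2418 - \left(-1179 - 376\right) \left(-727 - 833\right)\right)\right) = \left(41 - 2335\right) \left(2118 - \left(-2418 - \left(-1179 - 376\right) \left(-727 - 833\right)\right)\right) = - 2294 \left(2118 + \left(\left(-1555\right) \left(-1560\right) + 2418\right)\right) = - 2294 \left(2118 + \left(2425800 + 2418\right)\right) = - 2294 \left(2118 + 2428218\right) = \left(-2294\right) 2430336 = -5575190784$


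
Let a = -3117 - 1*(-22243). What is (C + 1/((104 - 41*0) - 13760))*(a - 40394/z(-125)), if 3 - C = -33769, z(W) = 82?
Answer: 352335192380639/559896 ≈ 6.2929e+8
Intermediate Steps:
C = 33772 (C = 3 - 1*(-33769) = 3 + 33769 = 33772)
a = 19126 (a = -3117 + 22243 = 19126)
(C + 1/((104 - 41*0) - 13760))*(a - 40394/z(-125)) = (33772 + 1/((104 - 41*0) - 13760))*(19126 - 40394/82) = (33772 + 1/((104 + 0) - 13760))*(19126 - 40394*1/82) = (33772 + 1/(104 - 13760))*(19126 - 20197/41) = (33772 + 1/(-13656))*(763969/41) = (33772 - 1/13656)*(763969/41) = (461190431/13656)*(763969/41) = 352335192380639/559896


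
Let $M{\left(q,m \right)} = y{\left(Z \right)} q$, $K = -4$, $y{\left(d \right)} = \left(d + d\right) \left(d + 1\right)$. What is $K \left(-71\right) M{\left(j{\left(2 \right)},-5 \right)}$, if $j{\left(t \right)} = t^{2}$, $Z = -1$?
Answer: $0$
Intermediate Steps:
$y{\left(d \right)} = 2 d \left(1 + d\right)$
$M{\left(q,m \right)} = 0$ ($M{\left(q,m \right)} = 2 \left(-1\right) \left(1 - 1\right) q = 2 \left(-1\right) 0 q = 0 q = 0$)
$K \left(-71\right) M{\left(j{\left(2 \right)},-5 \right)} = \left(-4\right) \left(-71\right) 0 = 284 \cdot 0 = 0$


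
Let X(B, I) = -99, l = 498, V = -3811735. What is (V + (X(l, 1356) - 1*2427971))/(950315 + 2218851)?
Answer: -43635/22162 ≈ -1.9689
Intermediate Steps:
(V + (X(l, 1356) - 1*2427971))/(950315 + 2218851) = (-3811735 + (-99 - 1*2427971))/(950315 + 2218851) = (-3811735 + (-99 - 2427971))/3169166 = (-3811735 - 2428070)*(1/3169166) = -6239805*1/3169166 = -43635/22162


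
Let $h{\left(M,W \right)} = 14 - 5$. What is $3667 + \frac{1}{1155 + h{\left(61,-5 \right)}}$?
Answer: $\frac{4268389}{1164} \approx 3667.0$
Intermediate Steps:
$h{\left(M,W \right)} = 9$ ($h{\left(M,W \right)} = 14 - 5 = 9$)
$3667 + \frac{1}{1155 + h{\left(61,-5 \right)}} = 3667 + \frac{1}{1155 + 9} = 3667 + \frac{1}{1164} = \frac{4268389}{1164}$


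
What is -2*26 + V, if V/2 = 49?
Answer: 46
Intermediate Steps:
V = 98 (V = 2*49 = 98)
-2*26 + V = -2*26 + 98 = -52 + 98 = 46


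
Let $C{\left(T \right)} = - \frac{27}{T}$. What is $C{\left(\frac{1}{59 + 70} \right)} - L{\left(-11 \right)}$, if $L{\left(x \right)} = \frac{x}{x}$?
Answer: $-3484$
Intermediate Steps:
$L{\left(x \right)} = 1$
$C{\left(\frac{1}{59 + 70} \right)} - L{\left(-11 \right)} = - \frac{27}{\frac{1}{59 + 70}} - 1 = - \frac{27}{\frac{1}{129}} - 1 = - 27 \frac{1}{\frac{1}{129}} - 1 = \left(-27\right) 129 - 1 = -3483 - 1 = -3484$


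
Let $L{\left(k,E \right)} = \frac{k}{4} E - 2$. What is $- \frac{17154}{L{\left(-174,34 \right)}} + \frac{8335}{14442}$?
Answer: $\frac{260082203}{21388602} \approx 12.16$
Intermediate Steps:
$L{\left(k,E \right)} = -2 + \frac{E k}{4}$ ($L{\left(k,E \right)} = k \frac{1}{4} E - 2 = \frac{k}{4} E - 2 = \frac{E k}{4} - 2 = -2 + \frac{E k}{4}$)
$- \frac{17154}{L{\left(-174,34 \right)}} + \frac{8335}{14442} = - \frac{17154}{-2 + \frac{1}{4} \cdot 34 \left(-174\right)} + \frac{8335}{14442} = - \frac{17154}{-2 - 1479} + 8335 \cdot \frac{1}{14442} = - \frac{17154}{-1481} + \frac{8335}{14442} = \left(-17154\right) \left(- \frac{1}{1481}\right) + \frac{8335}{14442} = \frac{17154}{1481} + \frac{8335}{14442} = \frac{260082203}{21388602}$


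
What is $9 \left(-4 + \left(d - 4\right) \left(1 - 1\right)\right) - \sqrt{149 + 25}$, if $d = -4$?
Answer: $-36 - \sqrt{174} \approx -49.191$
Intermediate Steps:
$9 \left(-4 + \left(d - 4\right) \left(1 - 1\right)\right) - \sqrt{149 + 25} = 9 \left(-4 + \left(-4 - 4\right) \left(1 - 1\right)\right) - \sqrt{149 + 25} = 9 \left(-4 - 0\right) - \sqrt{174} = 9 \left(-4 + 0\right) - \sqrt{174} = 9 \left(-4\right) - \sqrt{174} = -36 - \sqrt{174}$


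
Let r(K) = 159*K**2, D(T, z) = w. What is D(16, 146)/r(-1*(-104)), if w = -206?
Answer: -103/859872 ≈ -0.00011979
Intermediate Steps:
D(T, z) = -206
D(16, 146)/r(-1*(-104)) = -206/(159*(-1*(-104))**2) = -206/(159*104**2) = -206/(159*10816) = -206/1719744 = -206*1/1719744 = -103/859872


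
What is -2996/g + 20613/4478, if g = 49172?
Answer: 250041587/55048054 ≈ 4.5422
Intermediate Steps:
-2996/g + 20613/4478 = -2996/49172 + 20613/4478 = -2996*1/49172 + 20613*(1/4478) = -749/12293 + 20613/4478 = 250041587/55048054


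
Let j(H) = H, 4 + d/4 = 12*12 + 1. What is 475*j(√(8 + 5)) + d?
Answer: 564 + 475*√13 ≈ 2276.6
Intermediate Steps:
d = 564 (d = -16 + 4*(12*12 + 1) = -16 + 4*(144 + 1) = -16 + 4*145 = -16 + 580 = 564)
475*j(√(8 + 5)) + d = 475*√(8 + 5) + 564 = 475*√13 + 564 = 564 + 475*√13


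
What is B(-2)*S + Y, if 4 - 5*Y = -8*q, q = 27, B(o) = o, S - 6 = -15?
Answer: 62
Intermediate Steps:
S = -9 (S = 6 - 15 = -9)
Y = 44 (Y = 4/5 - (-8)*27/5 = 4/5 - 1/5*(-216) = 4/5 + 216/5 = 44)
B(-2)*S + Y = -2*(-9) + 44 = 18 + 44 = 62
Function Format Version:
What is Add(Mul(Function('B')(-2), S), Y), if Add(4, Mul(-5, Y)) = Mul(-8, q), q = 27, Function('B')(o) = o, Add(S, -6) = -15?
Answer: 62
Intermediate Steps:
S = -9 (S = Add(6, -15) = -9)
Y = 44 (Y = Add(Rational(4, 5), Mul(Rational(-1, 5), Mul(-8, 27))) = Add(Rational(4, 5), Mul(Rational(-1, 5), -216)) = Add(Rational(4, 5), Rational(216, 5)) = 44)
Add(Mul(Function('B')(-2), S), Y) = Add(Mul(-2, -9), 44) = Add(18, 44) = 62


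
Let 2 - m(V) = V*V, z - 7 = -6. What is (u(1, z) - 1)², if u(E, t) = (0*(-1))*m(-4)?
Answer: 1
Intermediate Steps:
z = 1 (z = 7 - 6 = 1)
m(V) = 2 - V² (m(V) = 2 - V*V = 2 - V²)
u(E, t) = 0 (u(E, t) = (0*(-1))*(2 - 1*(-4)²) = 0*(2 - 1*16) = 0*(2 - 16) = 0*(-14) = 0)
(u(1, z) - 1)² = (0 - 1)² = (-1)² = 1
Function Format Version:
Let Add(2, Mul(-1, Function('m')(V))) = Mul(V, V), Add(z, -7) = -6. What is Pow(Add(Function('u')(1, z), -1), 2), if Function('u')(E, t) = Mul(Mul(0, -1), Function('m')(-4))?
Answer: 1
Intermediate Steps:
z = 1 (z = Add(7, -6) = 1)
Function('m')(V) = Add(2, Mul(-1, Pow(V, 2))) (Function('m')(V) = Add(2, Mul(-1, Mul(V, V))) = Add(2, Mul(-1, Pow(V, 2))))
Function('u')(E, t) = 0 (Function('u')(E, t) = Mul(Mul(0, -1), Add(2, Mul(-1, Pow(-4, 2)))) = Mul(0, Add(2, Mul(-1, 16))) = Mul(0, Add(2, -16)) = Mul(0, -14) = 0)
Pow(Add(Function('u')(1, z), -1), 2) = Pow(Add(0, -1), 2) = Pow(-1, 2) = 1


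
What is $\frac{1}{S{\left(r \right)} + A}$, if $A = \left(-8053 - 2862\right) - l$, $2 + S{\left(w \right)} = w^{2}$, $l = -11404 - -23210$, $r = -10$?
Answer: $- \frac{1}{22623} \approx -4.4203 \cdot 10^{-5}$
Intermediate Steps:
$l = 11806$ ($l = -11404 + 23210 = 11806$)
$S{\left(w \right)} = -2 + w^{2}$
$A = -22721$ ($A = \left(-8053 - 2862\right) - 11806 = -10915 - 11806 = -22721$)
$\frac{1}{S{\left(r \right)} + A} = \frac{1}{\left(-2 + \left(-10\right)^{2}\right) - 22721} = \frac{1}{\left(-2 + 100\right) - 22721} = \frac{1}{98 - 22721} = \frac{1}{-22623} = - \frac{1}{22623}$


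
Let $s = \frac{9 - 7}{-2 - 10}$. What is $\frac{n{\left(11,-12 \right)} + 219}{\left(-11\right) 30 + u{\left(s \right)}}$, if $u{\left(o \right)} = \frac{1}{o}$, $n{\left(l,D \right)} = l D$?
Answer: $- \frac{29}{112} \approx -0.25893$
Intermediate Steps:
$s = - \frac{1}{6}$ ($s = \frac{2}{-12} = 2 \left(- \frac{1}{12}\right) = - \frac{1}{6} \approx -0.16667$)
$n{\left(l,D \right)} = D l$
$\frac{n{\left(11,-12 \right)} + 219}{\left(-11\right) 30 + u{\left(s \right)}} = \frac{\left(-12\right) 11 + 219}{\left(-11\right) 30 + \frac{1}{- \frac{1}{6}}} = \frac{-132 + 219}{-330 - 6} = \frac{87}{-336} = 87 \left(- \frac{1}{336}\right) = - \frac{29}{112}$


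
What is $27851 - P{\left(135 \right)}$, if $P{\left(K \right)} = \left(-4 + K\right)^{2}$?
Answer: $10690$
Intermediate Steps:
$27851 - P{\left(135 \right)} = 27851 - \left(-4 + 135\right)^{2} = 27851 - 131^{2} = 27851 - 17161 = 10690$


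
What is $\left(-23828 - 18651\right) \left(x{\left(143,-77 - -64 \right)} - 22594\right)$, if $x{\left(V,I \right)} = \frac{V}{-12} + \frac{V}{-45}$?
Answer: $\frac{172874110123}{180} \approx 9.6041 \cdot 10^{8}$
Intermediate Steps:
$x{\left(V,I \right)} = - \frac{19 V}{180}$ ($x{\left(V,I \right)} = V \left(- \frac{1}{12}\right) + V \left(- \frac{1}{45}\right) = - \frac{V}{12} - \frac{V}{45} = - \frac{19 V}{180}$)
$\left(-23828 - 18651\right) \left(x{\left(143,-77 - -64 \right)} - 22594\right) = \left(-23828 - 18651\right) \left(\left(- \frac{19}{180}\right) 143 - 22594\right) = - 42479 \left(- \frac{2717}{180} - 22594\right) = \left(-42479\right) \left(- \frac{4069637}{180}\right) = \frac{172874110123}{180}$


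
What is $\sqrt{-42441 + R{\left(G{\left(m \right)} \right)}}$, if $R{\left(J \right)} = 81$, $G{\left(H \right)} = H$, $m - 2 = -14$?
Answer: $2 i \sqrt{10590} \approx 205.82 i$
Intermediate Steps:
$m = -12$ ($m = 2 - 14 = -12$)
$\sqrt{-42441 + R{\left(G{\left(m \right)} \right)}} = \sqrt{-42441 + 81} = \sqrt{-42360} = 2 i \sqrt{10590}$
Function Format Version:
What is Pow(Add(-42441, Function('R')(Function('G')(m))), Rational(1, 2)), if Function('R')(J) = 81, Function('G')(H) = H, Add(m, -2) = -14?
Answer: Mul(2, I, Pow(10590, Rational(1, 2))) ≈ Mul(205.82, I)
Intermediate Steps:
m = -12 (m = Add(2, -14) = -12)
Pow(Add(-42441, Function('R')(Function('G')(m))), Rational(1, 2)) = Pow(Add(-42441, 81), Rational(1, 2)) = Pow(-42360, Rational(1, 2)) = Mul(2, I, Pow(10590, Rational(1, 2)))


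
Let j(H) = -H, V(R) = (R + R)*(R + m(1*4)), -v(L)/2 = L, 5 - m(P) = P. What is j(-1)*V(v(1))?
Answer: 4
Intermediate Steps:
m(P) = 5 - P
v(L) = -2*L
V(R) = 2*R*(1 + R) (V(R) = (R + R)*(R + (5 - 4)) = (2*R)*(R + (5 - 1*4)) = (2*R)*(R + (5 - 4)) = (2*R)*(R + 1) = (2*R)*(1 + R) = 2*R*(1 + R))
j(-1)*V(v(1)) = (-1*(-1))*(2*(-2*1)*(1 - 2*1)) = 1*(2*(-2)*(1 - 2)) = 1*(2*(-2)*(-1)) = 1*4 = 4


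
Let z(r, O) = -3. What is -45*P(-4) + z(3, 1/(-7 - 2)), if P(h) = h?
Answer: 177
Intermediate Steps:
-45*P(-4) + z(3, 1/(-7 - 2)) = -45*(-4) - 3 = 180 - 3 = 177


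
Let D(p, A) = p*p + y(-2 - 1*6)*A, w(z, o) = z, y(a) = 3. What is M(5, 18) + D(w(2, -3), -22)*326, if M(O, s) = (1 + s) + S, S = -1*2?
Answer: -20195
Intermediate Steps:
S = -2
D(p, A) = p**2 + 3*A (D(p, A) = p*p + 3*A = p**2 + 3*A)
M(O, s) = -1 + s (M(O, s) = (1 + s) - 2 = -1 + s)
M(5, 18) + D(w(2, -3), -22)*326 = (-1 + 18) + (2**2 + 3*(-22))*326 = 17 + (4 - 66)*326 = 17 - 62*326 = 17 - 20212 = -20195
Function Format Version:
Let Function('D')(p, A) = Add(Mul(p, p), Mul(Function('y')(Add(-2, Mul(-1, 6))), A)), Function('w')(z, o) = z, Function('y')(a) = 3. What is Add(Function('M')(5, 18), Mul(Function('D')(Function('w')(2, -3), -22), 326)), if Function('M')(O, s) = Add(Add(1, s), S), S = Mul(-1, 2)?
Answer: -20195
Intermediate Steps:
S = -2
Function('D')(p, A) = Add(Pow(p, 2), Mul(3, A)) (Function('D')(p, A) = Add(Mul(p, p), Mul(3, A)) = Add(Pow(p, 2), Mul(3, A)))
Function('M')(O, s) = Add(-1, s) (Function('M')(O, s) = Add(Add(1, s), -2) = Add(-1, s))
Add(Function('M')(5, 18), Mul(Function('D')(Function('w')(2, -3), -22), 326)) = Add(Add(-1, 18), Mul(Add(Pow(2, 2), Mul(3, -22)), 326)) = Add(17, Mul(Add(4, -66), 326)) = Add(17, Mul(-62, 326)) = Add(17, -20212) = -20195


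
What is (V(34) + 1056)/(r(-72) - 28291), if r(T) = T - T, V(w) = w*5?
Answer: -1226/28291 ≈ -0.043335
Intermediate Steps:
V(w) = 5*w
r(T) = 0
(V(34) + 1056)/(r(-72) - 28291) = (5*34 + 1056)/(0 - 28291) = (170 + 1056)/(-28291) = 1226*(-1/28291) = -1226/28291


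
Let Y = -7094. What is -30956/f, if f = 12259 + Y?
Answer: -30956/5165 ≈ -5.9934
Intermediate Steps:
f = 5165 (f = 12259 - 7094 = 5165)
-30956/f = -30956/5165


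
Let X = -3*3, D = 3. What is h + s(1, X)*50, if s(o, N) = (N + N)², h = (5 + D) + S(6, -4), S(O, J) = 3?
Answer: 16211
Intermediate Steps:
X = -9
h = 11 (h = (5 + 3) + 3 = 8 + 3 = 11)
s(o, N) = 4*N² (s(o, N) = (2*N)² = 4*N²)
h + s(1, X)*50 = 11 + (4*(-9)²)*50 = 11 + (4*81)*50 = 11 + 324*50 = 11 + 16200 = 16211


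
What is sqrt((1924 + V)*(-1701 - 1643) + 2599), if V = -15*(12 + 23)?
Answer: I*sqrt(4675657) ≈ 2162.3*I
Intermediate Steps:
V = -525 (V = -15*35 = -525)
sqrt((1924 + V)*(-1701 - 1643) + 2599) = sqrt((1924 - 525)*(-1701 - 1643) + 2599) = sqrt(1399*(-3344) + 2599) = sqrt(-4678256 + 2599) = sqrt(-4675657) = I*sqrt(4675657)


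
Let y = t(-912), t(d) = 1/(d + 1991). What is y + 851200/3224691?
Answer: 921669491/3479441589 ≈ 0.26489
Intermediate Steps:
t(d) = 1/(1991 + d)
y = 1/1079 (y = 1/(1991 - 912) = 1/1079 ≈ 0.00092678)
y + 851200/3224691 = 1/1079 + 851200/3224691 = 921669491/3479441589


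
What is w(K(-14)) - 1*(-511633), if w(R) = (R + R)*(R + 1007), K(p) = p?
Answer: 483829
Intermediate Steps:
w(R) = 2*R*(1007 + R) (w(R) = (2*R)*(1007 + R) = 2*R*(1007 + R))
w(K(-14)) - 1*(-511633) = 2*(-14)*(1007 - 14) - 1*(-511633) = 2*(-14)*993 + 511633 = -27804 + 511633 = 483829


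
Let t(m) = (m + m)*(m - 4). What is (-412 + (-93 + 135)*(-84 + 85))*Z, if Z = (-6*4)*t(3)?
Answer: -53280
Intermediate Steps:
t(m) = 2*m*(-4 + m) (t(m) = (2*m)*(-4 + m) = 2*m*(-4 + m))
Z = 144 (Z = (-6*4)*(2*3*(-4 + 3)) = -48*3*(-1) = -24*(-6) = 144)
(-412 + (-93 + 135)*(-84 + 85))*Z = (-412 + (-93 + 135)*(-84 + 85))*144 = (-412 + 42*1)*144 = (-412 + 42)*144 = -370*144 = -53280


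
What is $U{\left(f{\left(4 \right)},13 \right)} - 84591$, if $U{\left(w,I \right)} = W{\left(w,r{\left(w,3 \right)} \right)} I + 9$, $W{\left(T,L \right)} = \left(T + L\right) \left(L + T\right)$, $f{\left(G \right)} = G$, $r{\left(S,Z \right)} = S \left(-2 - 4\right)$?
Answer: $-79382$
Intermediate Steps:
$r{\left(S,Z \right)} = - 6 S$ ($r{\left(S,Z \right)} = S \left(-6\right) = - 6 S$)
$W{\left(T,L \right)} = \left(L + T\right)^{2}$ ($W{\left(T,L \right)} = \left(L + T\right) \left(L + T\right) = \left(L + T\right)^{2}$)
$U{\left(w,I \right)} = 9 + 25 I w^{2}$ ($U{\left(w,I \right)} = \left(- 6 w + w\right)^{2} I + 9 = \left(- 5 w\right)^{2} I + 9 = 25 w^{2} I + 9 = 25 I w^{2} + 9 = 9 + 25 I w^{2}$)
$U{\left(f{\left(4 \right)},13 \right)} - 84591 = \left(9 + 25 \cdot 13 \cdot 4^{2}\right) - 84591 = \left(9 + 25 \cdot 13 \cdot 16\right) - 84591 = \left(9 + 5200\right) - 84591 = 5209 - 84591 = -79382$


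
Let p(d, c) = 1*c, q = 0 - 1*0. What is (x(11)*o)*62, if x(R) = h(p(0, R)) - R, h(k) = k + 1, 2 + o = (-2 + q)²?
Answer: 124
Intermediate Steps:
q = 0 (q = 0 + 0 = 0)
o = 2 (o = -2 + (-2 + 0)² = -2 + (-2)² = -2 + 4 = 2)
p(d, c) = c
h(k) = 1 + k
x(R) = 1 (x(R) = (1 + R) - R = 1)
(x(11)*o)*62 = (1*2)*62 = 2*62 = 124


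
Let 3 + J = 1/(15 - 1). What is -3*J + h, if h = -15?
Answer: -87/14 ≈ -6.2143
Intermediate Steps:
J = -41/14 (J = -3 + 1/(15 - 1) = -3 + 1/14 = -41/14 ≈ -2.9286)
-3*J + h = -3*(-41/14) - 15 = 123/14 - 15 = -87/14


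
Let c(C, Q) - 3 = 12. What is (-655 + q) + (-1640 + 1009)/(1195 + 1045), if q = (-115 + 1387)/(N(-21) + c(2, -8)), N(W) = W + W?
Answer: -14160239/20160 ≈ -702.39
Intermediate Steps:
N(W) = 2*W
c(C, Q) = 15 (c(C, Q) = 3 + 12 = 15)
q = -424/9 (q = (-115 + 1387)/(2*(-21) + 15) = 1272/(-42 + 15) = 1272/(-27) = 1272*(-1/27) = -424/9 ≈ -47.111)
(-655 + q) + (-1640 + 1009)/(1195 + 1045) = (-655 - 424/9) + (-1640 + 1009)/(1195 + 1045) = -6319/9 - 631/2240 = -14160239/20160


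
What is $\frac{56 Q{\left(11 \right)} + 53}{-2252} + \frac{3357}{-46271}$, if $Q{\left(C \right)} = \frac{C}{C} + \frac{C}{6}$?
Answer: $- \frac{52061977}{312606876} \approx -0.16654$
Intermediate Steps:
$Q{\left(C \right)} = 1 + \frac{C}{6}$ ($Q{\left(C \right)} = 1 + C \frac{1}{6} = 1 + \frac{C}{6}$)
$\frac{56 Q{\left(11 \right)} + 53}{-2252} + \frac{3357}{-46271} = \frac{56 \left(1 + \frac{1}{6} \cdot 11\right) + 53}{-2252} + \frac{3357}{-46271} = \left(56 \left(1 + \frac{11}{6}\right) + 53\right) \left(- \frac{1}{2252}\right) + 3357 \left(- \frac{1}{46271}\right) = \left(56 \cdot \frac{17}{6} + 53\right) \left(- \frac{1}{2252}\right) - \frac{3357}{46271} = \left(\frac{476}{3} + 53\right) \left(- \frac{1}{2252}\right) - \frac{3357}{46271} = \frac{635}{3} \left(- \frac{1}{2252}\right) - \frac{3357}{46271} = - \frac{635}{6756} - \frac{3357}{46271} = - \frac{52061977}{312606876}$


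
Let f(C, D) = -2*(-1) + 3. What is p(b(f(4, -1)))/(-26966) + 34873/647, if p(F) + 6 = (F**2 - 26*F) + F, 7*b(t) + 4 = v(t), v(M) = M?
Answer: 23039591689/427451549 ≈ 53.900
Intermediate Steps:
f(C, D) = 5 (f(C, D) = 2 + 3 = 5)
b(t) = -4/7 + t/7
p(F) = -6 + F**2 - 25*F (p(F) = -6 + ((F**2 - 26*F) + F) = -6 + (F**2 - 25*F) = -6 + F**2 - 25*F)
p(b(f(4, -1)))/(-26966) + 34873/647 = (-6 + (-4/7 + (1/7)*5)**2 - 25*(-4/7 + (1/7)*5))/(-26966) + 34873/647 = (-6 + (-4/7 + 5/7)**2 - 25*(-4/7 + 5/7))*(-1/26966) + 34873*(1/647) = (-6 + (1/7)**2 - 25*1/7)*(-1/26966) + 34873/647 = (-6 + 1/49 - 25/7)*(-1/26966) + 34873/647 = -468/49*(-1/26966) + 34873/647 = 234/660667 + 34873/647 = 23039591689/427451549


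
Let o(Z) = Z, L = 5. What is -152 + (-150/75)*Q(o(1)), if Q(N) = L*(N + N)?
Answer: -172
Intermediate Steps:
Q(N) = 10*N (Q(N) = 5*(N + N) = 5*(2*N) = 10*N)
-152 + (-150/75)*Q(o(1)) = -152 + (-150/75)*(10*1) = -152 - 150*1/75*10 = -152 - 2*10 = -152 - 20 = -172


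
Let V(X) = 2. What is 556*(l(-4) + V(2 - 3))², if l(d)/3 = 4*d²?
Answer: 20925616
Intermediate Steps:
l(d) = 12*d² (l(d) = 3*(4*d²) = 12*d²)
556*(l(-4) + V(2 - 3))² = 556*(12*(-4)² + 2)² = 556*(12*16 + 2)² = 556*(192 + 2)² = 556*194² = 556*37636 = 20925616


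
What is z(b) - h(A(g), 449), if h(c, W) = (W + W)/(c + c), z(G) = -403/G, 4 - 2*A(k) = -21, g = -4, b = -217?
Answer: -5961/175 ≈ -34.063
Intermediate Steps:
A(k) = 25/2 (A(k) = 2 - ½*(-21) = 2 + 21/2 = 25/2)
h(c, W) = W/c (h(c, W) = (2*W)/((2*c)) = (2*W)*(1/(2*c)) = W/c)
z(b) - h(A(g), 449) = -403/(-217) - 449/25/2 = -403*(-1/217) - 449*2/25 = 13/7 - 1*898/25 = 13/7 - 898/25 = -5961/175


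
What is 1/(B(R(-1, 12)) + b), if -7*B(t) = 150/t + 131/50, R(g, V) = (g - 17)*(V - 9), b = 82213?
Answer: 3150/258971021 ≈ 1.2164e-5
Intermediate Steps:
R(g, V) = (-17 + g)*(-9 + V)
B(t) = -131/350 - 150/(7*t) (B(t) = -(150/t + 131/50)/7 = -(131/50 + 150/t)/7 = -131/350 - 150/(7*t))
1/(B(R(-1, 12)) + b) = 1/((-7500 - 131*(153 - 17*12 - 9*(-1) + 12*(-1)))/(350*(153 - 17*12 - 9*(-1) + 12*(-1))) + 82213) = 1/((-7500 - 131*(153 - 204 + 9 - 12))/(350*(153 - 204 + 9 - 12)) + 82213) = 1/((1/350)*(-7500 - 131*(-54))/(-54) + 82213) = 1/((1/350)*(-1/54)*(-7500 + 7074) + 82213) = 1/((1/350)*(-1/54)*(-426) + 82213) = 1/(71/3150 + 82213) = 1/(258971021/3150) = 3150/258971021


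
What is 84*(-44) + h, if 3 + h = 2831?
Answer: -868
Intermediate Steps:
h = 2828 (h = -3 + 2831 = 2828)
84*(-44) + h = 84*(-44) + 2828 = -3696 + 2828 = -868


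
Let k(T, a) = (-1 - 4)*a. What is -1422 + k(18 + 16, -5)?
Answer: -1397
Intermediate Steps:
k(T, a) = -5*a
-1422 + k(18 + 16, -5) = -1422 - 5*(-5) = -1422 + 25 = -1397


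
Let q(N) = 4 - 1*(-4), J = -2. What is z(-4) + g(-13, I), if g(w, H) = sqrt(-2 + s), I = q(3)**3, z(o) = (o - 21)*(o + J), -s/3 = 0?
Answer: 150 + I*sqrt(2) ≈ 150.0 + 1.4142*I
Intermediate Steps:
q(N) = 8 (q(N) = 4 + 4 = 8)
s = 0 (s = -3*0 = 0)
z(o) = (-21 + o)*(-2 + o) (z(o) = (o - 21)*(o - 2) = (-21 + o)*(-2 + o))
I = 512 (I = 8**3 = 512)
g(w, H) = I*sqrt(2) (g(w, H) = sqrt(-2 + 0) = sqrt(-2) = I*sqrt(2))
z(-4) + g(-13, I) = (42 + (-4)**2 - 23*(-4)) + I*sqrt(2) = (42 + 16 + 92) + I*sqrt(2) = 150 + I*sqrt(2)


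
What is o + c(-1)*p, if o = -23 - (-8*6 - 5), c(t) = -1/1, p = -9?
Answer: 39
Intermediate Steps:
c(t) = -1 (c(t) = -1*1 = -1)
o = 30 (o = -23 - (-2*24 - 5) = -23 - (-48 - 5) = -23 - 1*(-53) = -23 + 53 = 30)
o + c(-1)*p = 30 - 1*(-9) = 30 + 9 = 39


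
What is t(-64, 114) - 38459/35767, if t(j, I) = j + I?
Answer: 1749891/35767 ≈ 48.925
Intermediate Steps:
t(j, I) = I + j
t(-64, 114) - 38459/35767 = (114 - 64) - 38459/35767 = 50 - 38459*1/35767 = 50 - 38459/35767 = 1749891/35767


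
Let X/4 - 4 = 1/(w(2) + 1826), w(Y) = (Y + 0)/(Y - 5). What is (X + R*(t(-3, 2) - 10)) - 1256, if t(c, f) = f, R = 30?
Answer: -2026117/1369 ≈ -1480.0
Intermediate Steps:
w(Y) = Y/(-5 + Y)
X = 21907/1369 (X = 16 + 4/(2/(-5 + 2) + 1826) = 16 + 4/(2/(-3) + 1826) = 16 + 4/(2*(-1/3) + 1826) = 16 + 4/(-2/3 + 1826) = 16 + 4/(5476/3) = 16 + 4*(3/5476) = 16 + 3/1369 = 21907/1369 ≈ 16.002)
(X + R*(t(-3, 2) - 10)) - 1256 = (21907/1369 + 30*(2 - 10)) - 1256 = (21907/1369 + 30*(-8)) - 1256 = (21907/1369 - 240) - 1256 = -306653/1369 - 1256 = -2026117/1369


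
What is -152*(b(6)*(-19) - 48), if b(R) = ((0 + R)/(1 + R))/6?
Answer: 53960/7 ≈ 7708.6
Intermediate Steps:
b(R) = R/(6*(1 + R)) (b(R) = (R/(1 + R))*(⅙) = R/(6*(1 + R)))
-152*(b(6)*(-19) - 48) = -152*(((⅙)*6/(1 + 6))*(-19) - 48) = -152*(((⅙)*6/7)*(-19) - 48) = -152*(((⅙)*6*(⅐))*(-19) - 48) = -152*((⅐)*(-19) - 48) = -152*(-19/7 - 48) = -152*(-355/7) = 53960/7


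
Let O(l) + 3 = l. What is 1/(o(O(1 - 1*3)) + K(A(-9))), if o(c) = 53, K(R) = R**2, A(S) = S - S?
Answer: 1/53 ≈ 0.018868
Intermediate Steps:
O(l) = -3 + l
A(S) = 0
1/(o(O(1 - 1*3)) + K(A(-9))) = 1/(53 + 0**2) = 1/(53 + 0) = 1/53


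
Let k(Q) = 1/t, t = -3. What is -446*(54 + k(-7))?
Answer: -71806/3 ≈ -23935.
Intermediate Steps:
k(Q) = -⅓ (k(Q) = 1/(-3) = -⅓)
-446*(54 + k(-7)) = -446*(54 - ⅓) = -446*161/3 = -71806/3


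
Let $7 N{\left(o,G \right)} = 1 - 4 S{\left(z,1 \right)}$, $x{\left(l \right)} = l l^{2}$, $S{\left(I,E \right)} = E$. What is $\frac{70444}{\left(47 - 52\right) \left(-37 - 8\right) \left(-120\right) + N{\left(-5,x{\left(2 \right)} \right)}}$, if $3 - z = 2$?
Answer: $- \frac{493108}{189003} \approx -2.609$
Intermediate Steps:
$z = 1$ ($z = 3 - 2 = 1$)
$x{\left(l \right)} = l^{3}$
$N{\left(o,G \right)} = - \frac{3}{7}$ ($N{\left(o,G \right)} = \frac{1 - 4}{7} = \frac{1}{7} \left(-3\right) = - \frac{3}{7}$)
$\frac{70444}{\left(47 - 52\right) \left(-37 - 8\right) \left(-120\right) + N{\left(-5,x{\left(2 \right)} \right)}} = \frac{70444}{\left(47 - 52\right) \left(-37 - 8\right) \left(-120\right) - \frac{3}{7}} = \frac{70444}{\left(-5\right) \left(-45\right) \left(-120\right) - \frac{3}{7}} = \frac{70444}{225 \left(-120\right) - \frac{3}{7}} = \frac{70444}{-27000 - \frac{3}{7}} = \frac{70444}{- \frac{189003}{7}} = 70444 \left(- \frac{7}{189003}\right) = - \frac{493108}{189003}$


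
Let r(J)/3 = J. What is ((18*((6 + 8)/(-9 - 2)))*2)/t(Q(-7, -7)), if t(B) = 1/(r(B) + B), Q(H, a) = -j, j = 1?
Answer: 2016/11 ≈ 183.27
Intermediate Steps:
r(J) = 3*J
Q(H, a) = -1 (Q(H, a) = -1*1 = -1)
t(B) = 1/(4*B) (t(B) = 1/(3*B + B) = 1/(4*B))
((18*((6 + 8)/(-9 - 2)))*2)/t(Q(-7, -7)) = ((18*((6 + 8)/(-9 - 2)))*2)/(((¼)/(-1))) = ((18*(14/(-11)))*2)/(((¼)*(-1))) = ((18*(14*(-1/11)))*2)/(-¼) = ((18*(-14/11))*2)*(-4) = -252/11*2*(-4) = -504/11*(-4) = 2016/11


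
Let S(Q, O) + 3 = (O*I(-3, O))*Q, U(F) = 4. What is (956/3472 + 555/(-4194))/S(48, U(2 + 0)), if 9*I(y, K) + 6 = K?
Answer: -86771/27707428 ≈ -0.0031317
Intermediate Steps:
I(y, K) = -⅔ + K/9
S(Q, O) = -3 + O*Q*(-⅔ + O/9) (S(Q, O) = -3 + (O*(-⅔ + O/9))*Q = -3 + O*Q*(-⅔ + O/9))
(956/3472 + 555/(-4194))/S(48, U(2 + 0)) = (956/3472 + 555/(-4194))/(-3 + (⅑)*4*48*(-6 + 4)) = (956*(1/3472) + 555*(-1/4194))/(-3 + (⅑)*4*48*(-2)) = (239/868 - 185/1398)/(-3 - 128/3) = 86771/(606732*(-137/3)) = (86771/606732)*(-3/137) = -86771/27707428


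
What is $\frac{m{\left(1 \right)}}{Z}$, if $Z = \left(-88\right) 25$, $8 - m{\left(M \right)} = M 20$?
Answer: $\frac{3}{550} \approx 0.0054545$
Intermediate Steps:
$m{\left(M \right)} = 8 - 20 M$ ($m{\left(M \right)} = 8 - M 20 = 8 - 20 M$)
$Z = -2200$
$\frac{m{\left(1 \right)}}{Z} = \frac{8 - 20}{-2200} = \left(8 - 20\right) \left(- \frac{1}{2200}\right) = \left(-12\right) \left(- \frac{1}{2200}\right) = \frac{3}{550}$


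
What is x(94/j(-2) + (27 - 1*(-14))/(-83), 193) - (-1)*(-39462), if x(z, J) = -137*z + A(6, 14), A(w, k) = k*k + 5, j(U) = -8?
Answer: -12477747/332 ≈ -37584.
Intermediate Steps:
A(w, k) = 5 + k² (A(w, k) = k² + 5 = 5 + k²)
x(z, J) = 201 - 137*z (x(z, J) = -137*z + (5 + 14²) = -137*z + (5 + 196) = -137*z + 201 = 201 - 137*z)
x(94/j(-2) + (27 - 1*(-14))/(-83), 193) - (-1)*(-39462) = (201 - 137*(94/(-8) + (27 - 1*(-14))/(-83))) - (-1)*(-39462) = (201 - 137*(94*(-⅛) + (27 + 14)*(-1/83))) - 1*39462 = (201 - 137*(-47/4 + 41*(-1/83))) - 39462 = (201 - 137*(-47/4 - 41/83)) - 39462 = (201 - 137*(-4065/332)) - 39462 = (201 + 556905/332) - 39462 = 623637/332 - 39462 = -12477747/332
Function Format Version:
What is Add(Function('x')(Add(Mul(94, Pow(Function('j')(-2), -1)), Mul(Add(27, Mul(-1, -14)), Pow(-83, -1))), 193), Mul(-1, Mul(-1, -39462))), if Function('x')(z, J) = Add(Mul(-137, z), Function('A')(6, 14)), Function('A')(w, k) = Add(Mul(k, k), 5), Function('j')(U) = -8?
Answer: Rational(-12477747, 332) ≈ -37584.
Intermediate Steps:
Function('A')(w, k) = Add(5, Pow(k, 2)) (Function('A')(w, k) = Add(Pow(k, 2), 5) = Add(5, Pow(k, 2)))
Function('x')(z, J) = Add(201, Mul(-137, z)) (Function('x')(z, J) = Add(Mul(-137, z), Add(5, Pow(14, 2))) = Add(Mul(-137, z), Add(5, 196)) = Add(Mul(-137, z), 201) = Add(201, Mul(-137, z)))
Add(Function('x')(Add(Mul(94, Pow(Function('j')(-2), -1)), Mul(Add(27, Mul(-1, -14)), Pow(-83, -1))), 193), Mul(-1, Mul(-1, -39462))) = Add(Add(201, Mul(-137, Add(Mul(94, Pow(-8, -1)), Mul(Add(27, Mul(-1, -14)), Pow(-83, -1))))), Mul(-1, Mul(-1, -39462))) = Add(Add(201, Mul(-137, Add(Mul(94, Rational(-1, 8)), Mul(Add(27, 14), Rational(-1, 83))))), Mul(-1, 39462)) = Add(Add(201, Mul(-137, Add(Rational(-47, 4), Mul(41, Rational(-1, 83))))), -39462) = Add(Add(201, Mul(-137, Add(Rational(-47, 4), Rational(-41, 83)))), -39462) = Add(Add(201, Mul(-137, Rational(-4065, 332))), -39462) = Add(Add(201, Rational(556905, 332)), -39462) = Add(Rational(623637, 332), -39462) = Rational(-12477747, 332)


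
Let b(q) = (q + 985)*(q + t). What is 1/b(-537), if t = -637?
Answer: -1/525952 ≈ -1.9013e-6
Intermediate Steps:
b(q) = (-637 + q)*(985 + q) (b(q) = (q + 985)*(q - 637) = (985 + q)*(-637 + q) = (-637 + q)*(985 + q))
1/b(-537) = 1/(-627445 + (-537)² + 348*(-537)) = 1/(-627445 + 288369 - 186876) = 1/(-525952) = -1/525952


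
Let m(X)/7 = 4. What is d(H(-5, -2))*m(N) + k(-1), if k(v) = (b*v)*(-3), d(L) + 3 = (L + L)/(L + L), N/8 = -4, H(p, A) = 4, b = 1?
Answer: -53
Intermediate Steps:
N = -32 (N = 8*(-4) = -32)
m(X) = 28 (m(X) = 7*4 = 28)
d(L) = -2 (d(L) = -3 + (L + L)/(L + L) = -3 + (2*L)/((2*L)) = -3 + (2*L)*(1/(2*L)) = -3 + 1 = -2)
k(v) = -3*v (k(v) = (1*v)*(-3) = v*(-3) = -3*v)
d(H(-5, -2))*m(N) + k(-1) = -2*28 - 3*(-1) = -56 + 3 = -53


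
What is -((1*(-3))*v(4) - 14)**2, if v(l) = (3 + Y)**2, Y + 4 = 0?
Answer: -289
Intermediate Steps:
Y = -4 (Y = -4 + 0 = -4)
v(l) = 1 (v(l) = (3 - 4)**2 = (-1)**2 = 1)
-((1*(-3))*v(4) - 14)**2 = -((1*(-3))*1 - 14)**2 = -(-3*1 - 14)**2 = -(-3 - 14)**2 = -1*(-17)**2 = -1*289 = -289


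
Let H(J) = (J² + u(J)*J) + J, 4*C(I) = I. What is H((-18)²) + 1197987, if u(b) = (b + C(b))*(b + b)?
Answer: 86333847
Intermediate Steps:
C(I) = I/4
u(b) = 5*b²/2 (u(b) = (b + b/4)*(b + b) = (5*b/4)*(2*b) = 5*b²/2)
H(J) = J + J² + 5*J³/2 (H(J) = (J² + (5*J²/2)*J) + J = (J² + 5*J³/2) + J = J + J² + 5*J³/2)
H((-18)²) + 1197987 = (-18)²*(1 + (-18)² + 5*((-18)²)²/2) + 1197987 = 324*(1 + 324 + (5/2)*324²) + 1197987 = 324*(1 + 324 + (5/2)*104976) + 1197987 = 324*(1 + 324 + 262440) + 1197987 = 324*262765 + 1197987 = 85135860 + 1197987 = 86333847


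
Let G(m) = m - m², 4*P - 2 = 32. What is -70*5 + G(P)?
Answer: -1655/4 ≈ -413.75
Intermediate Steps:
P = 17/2 (P = ½ + (¼)*32 = ½ + 8 = 17/2 ≈ 8.5000)
-70*5 + G(P) = -70*5 + 17*(1 - 1*17/2)/2 = -350 + 17*(1 - 17/2)/2 = -350 + (17/2)*(-15/2) = -350 - 255/4 = -1655/4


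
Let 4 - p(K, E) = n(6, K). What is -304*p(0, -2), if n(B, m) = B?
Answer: 608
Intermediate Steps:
p(K, E) = -2 (p(K, E) = 4 - 1*6 = 4 - 6 = -2)
-304*p(0, -2) = -304*(-2) = 608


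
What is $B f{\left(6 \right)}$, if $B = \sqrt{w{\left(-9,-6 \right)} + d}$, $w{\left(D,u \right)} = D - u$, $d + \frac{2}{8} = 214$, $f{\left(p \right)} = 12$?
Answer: $6 \sqrt{843} \approx 174.21$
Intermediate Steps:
$d = \frac{855}{4}$ ($d = - \frac{1}{4} + 214 = \frac{855}{4} \approx 213.75$)
$B = \frac{\sqrt{843}}{2}$ ($B = \sqrt{\left(-9 - -6\right) + \frac{855}{4}} = \sqrt{\left(-9 + 6\right) + \frac{855}{4}} = \sqrt{-3 + \frac{855}{4}} = \sqrt{\frac{843}{4}} = \frac{\sqrt{843}}{2} \approx 14.517$)
$B f{\left(6 \right)} = \frac{\sqrt{843}}{2} \cdot 12 = 6 \sqrt{843}$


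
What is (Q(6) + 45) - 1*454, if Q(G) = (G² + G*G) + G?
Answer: -331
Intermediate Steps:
Q(G) = G + 2*G² (Q(G) = (G² + G²) + G = 2*G² + G = G + 2*G²)
(Q(6) + 45) - 1*454 = (6*(1 + 2*6) + 45) - 1*454 = (6*(1 + 12) + 45) - 454 = (6*13 + 45) - 454 = (78 + 45) - 454 = 123 - 454 = -331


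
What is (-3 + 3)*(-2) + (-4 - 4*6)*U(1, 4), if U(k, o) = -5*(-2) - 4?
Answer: -168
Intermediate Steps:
U(k, o) = 6 (U(k, o) = 10 - 4 = 6)
(-3 + 3)*(-2) + (-4 - 4*6)*U(1, 4) = (-3 + 3)*(-2) + (-4 - 4*6)*6 = 0*(-2) + (-4 - 24)*6 = 0 - 28*6 = 0 - 168 = -168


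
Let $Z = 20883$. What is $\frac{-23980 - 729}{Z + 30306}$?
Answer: $- \frac{24709}{51189} \approx -0.4827$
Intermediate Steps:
$\frac{-23980 - 729}{Z + 30306} = \frac{-23980 - 729}{20883 + 30306} = - \frac{24709}{51189}$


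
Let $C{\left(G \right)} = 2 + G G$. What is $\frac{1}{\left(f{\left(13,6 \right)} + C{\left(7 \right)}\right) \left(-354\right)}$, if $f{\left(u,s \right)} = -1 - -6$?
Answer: $- \frac{1}{19824} \approx -5.0444 \cdot 10^{-5}$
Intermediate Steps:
$f{\left(u,s \right)} = 5$ ($f{\left(u,s \right)} = -1 + 6 = 5$)
$C{\left(G \right)} = 2 + G^{2}$
$\frac{1}{\left(f{\left(13,6 \right)} + C{\left(7 \right)}\right) \left(-354\right)} = \frac{1}{\left(5 + \left(2 + 7^{2}\right)\right) \left(-354\right)} = \frac{1}{\left(5 + \left(2 + 49\right)\right) \left(-354\right)} = \frac{1}{\left(5 + 51\right) \left(-354\right)} = \frac{1}{56 \left(-354\right)} = \frac{1}{-19824} = - \frac{1}{19824}$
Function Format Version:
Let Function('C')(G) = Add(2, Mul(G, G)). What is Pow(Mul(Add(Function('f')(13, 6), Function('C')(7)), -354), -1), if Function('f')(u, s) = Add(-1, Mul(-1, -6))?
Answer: Rational(-1, 19824) ≈ -5.0444e-5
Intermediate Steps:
Function('f')(u, s) = 5 (Function('f')(u, s) = Add(-1, 6) = 5)
Function('C')(G) = Add(2, Pow(G, 2))
Pow(Mul(Add(Function('f')(13, 6), Function('C')(7)), -354), -1) = Pow(Mul(Add(5, Add(2, Pow(7, 2))), -354), -1) = Pow(Mul(Add(5, Add(2, 49)), -354), -1) = Pow(Mul(Add(5, 51), -354), -1) = Pow(Mul(56, -354), -1) = Pow(-19824, -1) = Rational(-1, 19824)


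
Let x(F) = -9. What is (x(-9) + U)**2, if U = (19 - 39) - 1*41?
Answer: 4900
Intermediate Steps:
U = -61 (U = -20 - 41 = -61)
(x(-9) + U)**2 = (-9 - 61)**2 = (-70)**2 = 4900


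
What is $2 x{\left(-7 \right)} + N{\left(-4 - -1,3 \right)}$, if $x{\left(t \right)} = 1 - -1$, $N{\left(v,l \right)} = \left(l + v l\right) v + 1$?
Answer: $23$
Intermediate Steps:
$N{\left(v,l \right)} = 1 + v \left(l + l v\right)$ ($N{\left(v,l \right)} = \left(l + l v\right) v + 1 = v \left(l + l v\right) + 1 = 1 + v \left(l + l v\right)$)
$x{\left(t \right)} = 2$ ($x{\left(t \right)} = 1 + 1 = 2$)
$2 x{\left(-7 \right)} + N{\left(-4 - -1,3 \right)} = 2 \cdot 2 + \left(1 + 3 \left(-4 - -1\right) + 3 \left(-4 - -1\right)^{2}\right) = 4 + \left(1 + 3 \left(-4 + 1\right) + 3 \left(-4 + 1\right)^{2}\right) = 4 + \left(1 + 3 \left(-3\right) + 3 \left(-3\right)^{2}\right) = 4 + \left(1 - 9 + 3 \cdot 9\right) = 4 + \left(1 - 9 + 27\right) = 4 + 19 = 23$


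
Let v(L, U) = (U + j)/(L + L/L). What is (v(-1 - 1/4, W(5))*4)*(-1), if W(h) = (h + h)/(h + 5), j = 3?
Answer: 64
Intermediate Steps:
W(h) = 2*h/(5 + h) (W(h) = (2*h)/(5 + h) = 2*h/(5 + h))
v(L, U) = (3 + U)/(1 + L) (v(L, U) = (U + 3)/(L + L/L) = (3 + U)/(L + 1) = (3 + U)/(1 + L))
(v(-1 - 1/4, W(5))*4)*(-1) = (((3 + 2*5/(5 + 5))/(1 + (-1 - 1/4)))*4)*(-1) = (((3 + 2*5/10)/(1 + (-1 - 1/4)))*4)*(-1) = (((3 + 2*5*(⅒))/(1 + (-1 - 1*¼)))*4)*(-1) = (((3 + 1)/(1 + (-1 - ¼)))*4)*(-1) = ((4/(1 - 5/4))*4)*(-1) = ((4/(-¼))*4)*(-1) = (-4*4*4)*(-1) = -16*4*(-1) = -64*(-1) = 64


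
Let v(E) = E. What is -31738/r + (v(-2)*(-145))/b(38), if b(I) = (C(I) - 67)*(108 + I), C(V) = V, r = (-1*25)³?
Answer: 2238749/1140625 ≈ 1.9627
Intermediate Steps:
r = -15625 (r = (-25)³ = -15625)
b(I) = (-67 + I)*(108 + I) (b(I) = (I - 67)*(108 + I) = (-67 + I)*(108 + I))
-31738/r + (v(-2)*(-145))/b(38) = -31738/(-15625) + (-2*(-145))/(-7236 + 38² + 41*38) = -31738*(-1/15625) + 290/(-7236 + 1444 + 1558) = 31738/15625 + 290/(-4234) = 31738/15625 + 290*(-1/4234) = 31738/15625 - 5/73 = 2238749/1140625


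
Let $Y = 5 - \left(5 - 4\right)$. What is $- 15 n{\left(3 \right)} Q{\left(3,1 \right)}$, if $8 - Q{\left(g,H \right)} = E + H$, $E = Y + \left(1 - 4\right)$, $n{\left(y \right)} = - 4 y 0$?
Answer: $0$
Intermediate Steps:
$Y = 4$ ($Y = 5 - 1 = 4$)
$n{\left(y \right)} = 0$
$E = 1$ ($E = 4 + \left(1 - 4\right) = 4 - 3 = 1$)
$Q{\left(g,H \right)} = 7 - H$ ($Q{\left(g,H \right)} = 8 - \left(1 + H\right) = 7 - H$)
$- 15 n{\left(3 \right)} Q{\left(3,1 \right)} = \left(-15\right) 0 \left(7 - 1\right) = 0 \left(7 - 1\right) = 0 \cdot 6 = 0$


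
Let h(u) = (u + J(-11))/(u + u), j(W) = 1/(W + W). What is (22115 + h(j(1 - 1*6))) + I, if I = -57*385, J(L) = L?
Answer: 451/2 ≈ 225.50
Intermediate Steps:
j(W) = 1/(2*W)
h(u) = (-11 + u)/(2*u) (h(u) = (u - 11)/(u + u) = (-11 + u)/((2*u)) = (-11 + u)*(1/(2*u)) = (-11 + u)/(2*u))
I = -21945
(22115 + h(j(1 - 1*6))) + I = (22115 + (-11 + 1/(2*(1 - 1*6)))/(2*((1/(2*(1 - 1*6)))))) - 21945 = (22115 + (-11 + 1/(2*(1 - 6)))/(2*((1/(2*(1 - 6)))))) - 21945 = (22115 + (-11 + (½)/(-5))/(2*(((½)/(-5))))) - 21945 = (22115 + (-11 + (½)*(-⅕))/(2*(((½)*(-⅕))))) - 21945 = (22115 + (-11 - ⅒)/(2*(-⅒))) - 21945 = (22115 + (½)*(-10)*(-111/10)) - 21945 = (22115 + 111/2) - 21945 = 44341/2 - 21945 = 451/2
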